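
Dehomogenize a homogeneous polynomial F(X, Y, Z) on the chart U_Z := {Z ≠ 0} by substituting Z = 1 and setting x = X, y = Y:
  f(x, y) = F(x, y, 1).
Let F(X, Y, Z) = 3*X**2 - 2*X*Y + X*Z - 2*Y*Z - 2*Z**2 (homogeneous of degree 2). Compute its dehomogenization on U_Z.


f(x, y) = 3*x**2 - 2*x*y + x - 2*y - 2

On U_Z we set Z = 1. Each monomial c·X^i·Y^j·Z^k in F becomes c·x^i·y^j·1^k = c·x^i·y^j.
Substituting Z = 1: F(X, Y, 1) = 3*x**2 - 2*x*y + x - 2*y - 2.
Note: deg(f) ≤ deg(F) = 2; strict inequality happens when F is divisible by Z (lost terms).


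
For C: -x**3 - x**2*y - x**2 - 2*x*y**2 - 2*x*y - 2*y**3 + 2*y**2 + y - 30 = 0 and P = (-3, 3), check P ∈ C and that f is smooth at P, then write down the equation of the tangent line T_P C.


Tangent line at P: -27*x - 8*y - 57 = 0.

Step 1: f(-3, 3) = 0, so P lies on C.
Step 2: partial derivatives
  f_x(x, y) = -3*x**2 - 2*x*y - 2*x - 2*y**2 - 2*y, f_y(x, y) = -x**2 - 4*x*y - 2*x - 6*y**2 + 4*y + 1.
  f_x(P) = -27, f_y(P) = -8 (gradient nonzero, so P is smooth).
Step 3: tangent line at P: -27·(x − -3) + -8·(y − 3) = 0.
Expanding: -27*x - 8*y - 57 = 0.


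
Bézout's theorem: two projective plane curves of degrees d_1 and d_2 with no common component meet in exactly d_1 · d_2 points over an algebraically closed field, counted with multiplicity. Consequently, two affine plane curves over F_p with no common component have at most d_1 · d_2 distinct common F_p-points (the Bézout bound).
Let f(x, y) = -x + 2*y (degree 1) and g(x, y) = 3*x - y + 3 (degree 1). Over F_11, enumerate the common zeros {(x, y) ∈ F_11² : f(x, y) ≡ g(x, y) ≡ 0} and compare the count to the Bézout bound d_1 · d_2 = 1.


Common zeros: {(1, 6)}; count = 1; Bézout bound = 1.

deg(f) = 1, deg(g) = 1, so Bézout bound = 1.
Scan x ∈ F_11. For each x, list the y ∈ F_11 with f(x, y) ≡ 0 and those with g(x, y) ≡ 0 (mod 11); the common zeros in that column are the intersection.
  x = 0: f ≡ 0 at y ∈ {0}; g ≡ 0 at y ∈ {3}; common: ∅.
  x = 1: f ≡ 0 at y ∈ {6}; g ≡ 0 at y ∈ {6}; common: {6}.
  x = 2: f ≡ 0 at y ∈ {1}; g ≡ 0 at y ∈ {9}; common: ∅.
  x = 3: f ≡ 0 at y ∈ {7}; g ≡ 0 at y ∈ {1}; common: ∅.
  x = 4: f ≡ 0 at y ∈ {2}; g ≡ 0 at y ∈ {4}; common: ∅.
  x = 5: f ≡ 0 at y ∈ {8}; g ≡ 0 at y ∈ {7}; common: ∅.
  x = 6: f ≡ 0 at y ∈ {3}; g ≡ 0 at y ∈ {10}; common: ∅.
  x = 7: f ≡ 0 at y ∈ {9}; g ≡ 0 at y ∈ {2}; common: ∅.
  x = 8: f ≡ 0 at y ∈ {4}; g ≡ 0 at y ∈ {5}; common: ∅.
  x = 9: f ≡ 0 at y ∈ {10}; g ≡ 0 at y ∈ {8}; common: ∅.
  x = 10: f ≡ 0 at y ∈ {5}; g ≡ 0 at y ∈ {0}; common: ∅.
Collecting: common zeros = {(1, 6)}, so the count is 1.
Comparison with the Bézout bound: 1 ≤ 1 = deg(f)·deg(g), as expected for curves with no common component (the bound is attained).


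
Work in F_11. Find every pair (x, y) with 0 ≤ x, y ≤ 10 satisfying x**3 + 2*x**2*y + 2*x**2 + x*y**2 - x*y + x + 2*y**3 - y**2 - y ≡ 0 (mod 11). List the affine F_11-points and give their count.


Affine F_11-points: {(0, 0), (0, 1), (0, 5), (1, 4), (3, 1), (3, 4), (3, 5), (4, 1), (4, 7), (7, 5), (8, 3), (8, 4), (8, 6), (9, 8), (10, 0)}; count = 15.

For each of the 121 pairs (x, y) ∈ F_11², evaluate f(x, y) mod 11. Record the zeros.
  x = 0: [0↦0, 1↦0, 2↦10, 3↦9, 4↦9, 5↦0, 6↦5, 7↦3, 8↦6, 9↦4, 10↦9]  zeros at y ∈ {0, 1, 5}
  x = 1: [0↦4, 1↦6, 2↦9, 3↦3, 4↦0, 5↦1, 6↦7, 7↦8, 8↦5, 9↦10, 10↦2]  zeros at y ∈ {4}
  x = 2: [0↦7, 1↦4, 2↦4, 3↦8, 4↦6, 5↦10, 6↦10, 7↦7, 8↦2, 9↦7, 10↦1]  zeros at y ∈ ∅
  x = 3: [0↦4, 1↦0, 2↦1, 3↦8, 4↦0, 5↦0, 6↦9, 7↦6, 8↦3, 9↦1, 10↦1]  zeros at y ∈ {1, 4, 5}
  x = 4: [0↦1, 1↦0, 2↦6, 3↦9, 4↦10, 5↦10, 6↦10, 7↦0, 8↦3, 9↦9, 10↦8]  zeros at y ∈ {1, 7}
  x = 5: [0↦4, 1↦10, 2↦3, 3↦6, 4↦9, 5↦2, 6↦8, 7↦6, 8↦8, 9↦4, 10↦6]  zeros at y ∈ ∅
  x = 6: [0↦8, 1↦3, 2↦9, 3↦5, 4↦3, 5↦4, 6↦9, 7↦8, 8↦2, 9↦3, 10↦1]  zeros at y ∈ ∅
  x = 7: [0↦8, 1↦7, 2↦8, 3↦1, 4↦9, 5↦0, 6↦8, 7↦1, 8↦2, 9↦1, 10↦10]  zeros at y ∈ {5}
  x = 8: [0↦10, 1↦6, 2↦6, 3↦0, 4↦0, 5↦7, 6↦0, 7↦2, 8↦3, 9↦4, 10↦6]  zeros at y ∈ {3, 4, 6}
  x = 9: [0↦9, 1↦6, 2↦9, 3↦8, 4↦4, 5↦9, 6↦2, 7↦6, 8↦0, 9↦7, 10↦6]  zeros at y ∈ {8}
  x = 10: [0↦0, 1↦2, 2↦1, 3↦9, 4↦5, 5↦1, 6↦9, 7↦8, 8↦10, 9↦5, 10↦5]  zeros at y ∈ {0}
Collecting zeros: affine points = {(0, 0), (0, 1), (0, 5), (1, 4), (3, 1), (3, 4), (3, 5), (4, 1), (4, 7), (7, 5), (8, 3), (8, 4), (8, 6), (9, 8), (10, 0)}.
Total count |C(F_11)_aff| = 15.


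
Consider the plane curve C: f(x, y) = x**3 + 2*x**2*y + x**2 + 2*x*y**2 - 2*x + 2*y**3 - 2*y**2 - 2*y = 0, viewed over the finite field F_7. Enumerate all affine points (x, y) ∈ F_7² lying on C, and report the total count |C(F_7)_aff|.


Affine F_7-points: {(0, 0), (1, 0), (2, 3), (3, 3), (5, 0), (5, 4), (5, 6), (6, 1)}; count = 8.

For each of the 49 pairs (x, y) ∈ F_7², evaluate f(x, y) mod 7. Record the zeros.
  x = 0: [0↦0, 1↦5, 2↦4, 3↦2, 4↦4, 5↦1, 6↦5]  zeros at y ∈ {0}
  x = 1: [0↦0, 1↦2, 2↦2, 3↦5, 4↦2, 5↦5, 6↦5]  zeros at y ∈ {0}
  x = 2: [0↦1, 1↦4, 2↦2, 3↦0, 4↦3, 5↦2, 6↦2]  zeros at y ∈ {3}
  x = 3: [0↦2, 1↦3, 2↦3, 3↦0, 4↦6, 5↦5, 6↦2]  zeros at y ∈ {3}
  x = 4: [0↦2, 1↦5, 2↦4, 3↦4, 4↦3, 5↦6, 6↦4]  zeros at y ∈ ∅
  x = 5: [0↦0, 1↦2, 2↦4, 3↦4, 4↦0, 5↦4, 6↦0]  zeros at y ∈ {0, 4, 6}
  x = 6: [0↦2, 1↦0, 2↦2, 3↦6, 4↦3, 5↦5, 6↦3]  zeros at y ∈ {1}
Collecting zeros: affine points = {(0, 0), (1, 0), (2, 3), (3, 3), (5, 0), (5, 4), (5, 6), (6, 1)}.
Total count |C(F_7)_aff| = 8.


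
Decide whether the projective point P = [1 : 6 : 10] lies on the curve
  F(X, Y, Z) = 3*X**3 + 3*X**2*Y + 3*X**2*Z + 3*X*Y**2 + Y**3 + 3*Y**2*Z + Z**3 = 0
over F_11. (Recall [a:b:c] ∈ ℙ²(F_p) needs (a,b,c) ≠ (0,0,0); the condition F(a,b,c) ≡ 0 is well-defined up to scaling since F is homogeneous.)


F(1,6,10) ≡ 2 (mod 11); P is NOT on the curve.

Evaluate F(1, 6, 10) term-by-term (mod 11).
  3*X**3 ↦ 3·1·1·1 = 3
  3*X**2*Y ↦ 3·1·6·1 = 18
  3*X**2*Z ↦ 3·1·1·10 = 30
  3*X*Y**2 ↦ 3·1·36·1 = 108
  Y**3 ↦ 1·1·216·1 = 216
  3*Y**2*Z ↦ 3·1·36·10 = 1080
  Z**3 ↦ 1·1·1·1000 = 1000
Sum: F(1, 6, 10) = (3) + (18) + (30) + (108) + (216) + (1080) + (1000) = 2455.
Reducing mod 11: 2455 ≡ 2 (mod 11).
Since F(a, b, c) ≡ 2 ≠ 0 (mod 11), P does NOT lie on the curve.


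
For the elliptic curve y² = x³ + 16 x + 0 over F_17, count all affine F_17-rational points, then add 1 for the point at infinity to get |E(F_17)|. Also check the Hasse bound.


Affine points = {(0, 0), (1, 0), (4, 3), (4, 14), (5, 1), (5, 16), (7, 8), (7, 9), (10, 2), (10, 15), (12, 4), (12, 13), (13, 5), (13, 12), (16, 0)}; affine count = 15; |E(F_17)| = 16.

Discriminant check: Δ ∝ 4a³ + 27b² = 4·16³ + 27·0² = 4·4096 + 27·0 ≡ 13 (mod 17). Nonzero ⇒ E is nonsingular.
For each x ∈ F_17, compute rhs = x³ + 16·x + 0 mod 17, then count y ∈ F_17 with y² ≡ rhs.
  x = 0: rhs = 0, matching y values: 0 (1 points).
  x = 1: rhs = 0, matching y values: 0 (1 points).
  x = 2: rhs = 6, matching y values: none (0 points).
  x = 3: rhs = 7, matching y values: none (0 points).
  x = 4: rhs = 9, matching y values: 3, 14 (2 points).
  x = 5: rhs = 1, matching y values: 1, 16 (2 points).
  x = 6: rhs = 6, matching y values: none (0 points).
  x = 7: rhs = 13, matching y values: 8, 9 (2 points).
  x = 8: rhs = 11, matching y values: none (0 points).
  x = 9: rhs = 6, matching y values: none (0 points).
  x = 10: rhs = 4, matching y values: 2, 15 (2 points).
  x = 11: rhs = 11, matching y values: none (0 points).
  x = 12: rhs = 16, matching y values: 4, 13 (2 points).
  x = 13: rhs = 8, matching y values: 5, 12 (2 points).
  x = 14: rhs = 10, matching y values: none (0 points).
  x = 15: rhs = 11, matching y values: none (0 points).
  x = 16: rhs = 0, matching y values: 0 (1 points).
Total affine count: 15.
Full point count |E(F_17)| = 15 + 1 = 16.
Hasse bound: |16 − (17+1)| = |-2| = 2 ≤ 2√17 ≈ 8.2462 ✓.


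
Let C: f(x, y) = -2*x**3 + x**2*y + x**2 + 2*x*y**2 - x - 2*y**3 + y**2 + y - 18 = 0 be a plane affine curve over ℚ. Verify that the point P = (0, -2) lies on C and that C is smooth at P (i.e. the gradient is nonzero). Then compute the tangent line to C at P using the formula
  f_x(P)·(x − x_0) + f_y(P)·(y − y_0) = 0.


Tangent line at P: 7*x - 27*y - 54 = 0.

Step 1: f(0, -2) = 0, so P lies on C.
Step 2: partial derivatives
  f_x(x, y) = -6*x**2 + 2*x*y + 2*x + 2*y**2 - 1, f_y(x, y) = x**2 + 4*x*y - 6*y**2 + 2*y + 1.
  f_x(P) = 7, f_y(P) = -27 (gradient nonzero, so P is smooth).
Step 3: tangent line at P: 7·(x − 0) + -27·(y − -2) = 0.
Expanding: 7*x - 27*y - 54 = 0.


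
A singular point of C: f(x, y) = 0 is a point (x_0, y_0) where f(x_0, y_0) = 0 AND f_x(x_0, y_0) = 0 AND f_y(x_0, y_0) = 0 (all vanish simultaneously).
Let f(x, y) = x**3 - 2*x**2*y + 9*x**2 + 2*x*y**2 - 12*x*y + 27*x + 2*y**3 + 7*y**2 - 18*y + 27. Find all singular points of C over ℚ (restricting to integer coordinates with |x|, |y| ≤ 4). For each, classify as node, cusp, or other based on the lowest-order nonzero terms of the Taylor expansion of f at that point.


Singular points: {(-3, 0)}; classification: cusp.

Compute partial derivatives:
  f_x = 3*x**2 - 4*x*y + 18*x + 2*y**2 - 12*y + 27.
  f_y = -2*x**2 + 4*x*y - 12*x + 6*y**2 + 14*y - 18.
Scan x_0 ∈ {−4, ..., 4}. For each x_0, f_y(x_0, y) is a polynomial in y; find its integer roots y ∈ {−4, ..., 4}, then test f_x and f at those candidates.
  x = -4: f_y(-4, y) = 6*y**2 - 2*y - 2; no integer root y with |y| ≤ 4.
  x = -3: f_y(-3, y) = 6*y**2 + 2*y; vanishes at y ∈ {0}. (-3, 0): f_x = 0, f = 0 — SINGULAR.
  x = -2: f_y(-2, y) = 6*y**2 + 6*y - 2; no integer root y with |y| ≤ 4.
  x = -1: f_y(-1, y) = 6*y**2 + 10*y - 8; no integer root y with |y| ≤ 4.
  x = 0: f_y(0, y) = 6*y**2 + 14*y - 18; no integer root y with |y| ≤ 4.
  x = 1: f_y(1, y) = 6*y**2 + 18*y - 32; no integer root y with |y| ≤ 4.
  x = 2: f_y(2, y) = 6*y**2 + 22*y - 50; no integer root y with |y| ≤ 4.
  x = 3: f_y(3, y) = 6*y**2 + 26*y - 72; no integer root y with |y| ≤ 4.
  x = 4: f_y(4, y) = 6*y**2 + 30*y - 98; no integer root y with |y| ≤ 4.
Only singular point on the grid: (-3, 0).
Classify: substitute x = -3 + u, y = 0 + v and expand: f = u**3 - 2*u**2*v + 2*u*v**2 + 2*v**3 + v**2.
No constant or linear terms (consistent with a singular point). Quadratic part: v**2. Cubic part: u**3 - 2*u**2*v + 2*u*v**2 + 2*v**3.
The quadratic part v**2 is a perfect square, so there is a single (double) tangent line v = 0, i.e. y = 0. Restricting the cubic part to that line (v = 0) leaves u**3 ≠ 0, so f is not divisible by v and the branch is v² ≈ -u**3 to lowest order — this is a cusp.
Classification: cusp.


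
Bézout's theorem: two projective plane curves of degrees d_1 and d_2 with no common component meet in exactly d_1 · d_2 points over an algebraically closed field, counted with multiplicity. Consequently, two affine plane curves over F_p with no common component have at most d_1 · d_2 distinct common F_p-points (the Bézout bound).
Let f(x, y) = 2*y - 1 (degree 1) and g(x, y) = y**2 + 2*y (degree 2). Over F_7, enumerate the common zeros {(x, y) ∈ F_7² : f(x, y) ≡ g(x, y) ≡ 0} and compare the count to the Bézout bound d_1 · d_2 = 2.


Common zeros: ∅; count = 0; Bézout bound = 2.

deg(f) = 1, deg(g) = 2, so Bézout bound = 2.
Scan x ∈ F_7. For each x, list the y ∈ F_7 with f(x, y) ≡ 0 and those with g(x, y) ≡ 0 (mod 7); the common zeros in that column are the intersection.
  x = 0: f ≡ 0 at y ∈ {4}; g ≡ 0 at y ∈ {0, 5}; common: ∅.
  x = 1: f ≡ 0 at y ∈ {4}; g ≡ 0 at y ∈ {0, 5}; common: ∅.
  x = 2: f ≡ 0 at y ∈ {4}; g ≡ 0 at y ∈ {0, 5}; common: ∅.
  x = 3: f ≡ 0 at y ∈ {4}; g ≡ 0 at y ∈ {0, 5}; common: ∅.
  x = 4: f ≡ 0 at y ∈ {4}; g ≡ 0 at y ∈ {0, 5}; common: ∅.
  x = 5: f ≡ 0 at y ∈ {4}; g ≡ 0 at y ∈ {0, 5}; common: ∅.
  x = 6: f ≡ 0 at y ∈ {4}; g ≡ 0 at y ∈ {0, 5}; common: ∅.
Collecting: common zeros = ∅, so the count is 0.
Comparison with the Bézout bound: 0 ≤ 2 = deg(f)·deg(g), as expected for curves with no common component (the affine F_7-count falls short of the bound because intersections may lie at infinity, over extension fields, or carry multiplicity).


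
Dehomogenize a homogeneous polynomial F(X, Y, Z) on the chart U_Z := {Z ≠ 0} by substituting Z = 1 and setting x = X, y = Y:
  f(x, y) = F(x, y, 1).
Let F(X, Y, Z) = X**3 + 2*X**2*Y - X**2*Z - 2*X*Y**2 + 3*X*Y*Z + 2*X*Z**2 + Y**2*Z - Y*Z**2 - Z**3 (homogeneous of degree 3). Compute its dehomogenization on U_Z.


f(x, y) = x**3 + 2*x**2*y - x**2 - 2*x*y**2 + 3*x*y + 2*x + y**2 - y - 1

On U_Z we set Z = 1. Each monomial c·X^i·Y^j·Z^k in F becomes c·x^i·y^j·1^k = c·x^i·y^j.
Substituting Z = 1: F(X, Y, 1) = x**3 + 2*x**2*y - x**2 - 2*x*y**2 + 3*x*y + 2*x + y**2 - y - 1.
Note: deg(f) ≤ deg(F) = 3; strict inequality happens when F is divisible by Z (lost terms).


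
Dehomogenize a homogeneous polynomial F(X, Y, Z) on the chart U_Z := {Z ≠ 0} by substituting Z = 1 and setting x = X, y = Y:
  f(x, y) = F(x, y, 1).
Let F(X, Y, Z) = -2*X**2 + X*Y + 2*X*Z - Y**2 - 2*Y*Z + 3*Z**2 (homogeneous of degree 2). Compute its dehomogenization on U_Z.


f(x, y) = -2*x**2 + x*y + 2*x - y**2 - 2*y + 3

On U_Z we set Z = 1. Each monomial c·X^i·Y^j·Z^k in F becomes c·x^i·y^j·1^k = c·x^i·y^j.
Substituting Z = 1: F(X, Y, 1) = -2*x**2 + x*y + 2*x - y**2 - 2*y + 3.
Note: deg(f) ≤ deg(F) = 2; strict inequality happens when F is divisible by Z (lost terms).


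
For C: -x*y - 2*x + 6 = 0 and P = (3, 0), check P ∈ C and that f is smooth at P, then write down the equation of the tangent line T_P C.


Tangent line at P: -2*x - 3*y + 6 = 0.

Step 1: f(3, 0) = 0, so P lies on C.
Step 2: partial derivatives
  f_x(x, y) = -y - 2, f_y(x, y) = -x.
  f_x(P) = -2, f_y(P) = -3 (gradient nonzero, so P is smooth).
Step 3: tangent line at P: -2·(x − 3) + -3·(y − 0) = 0.
Expanding: -2*x - 3*y + 6 = 0.


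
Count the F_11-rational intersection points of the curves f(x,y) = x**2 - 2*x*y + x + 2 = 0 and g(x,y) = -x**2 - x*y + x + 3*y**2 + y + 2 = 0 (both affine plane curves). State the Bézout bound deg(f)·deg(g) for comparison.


Common zeros: ∅; count = 0; Bézout bound = 4.

deg(f) = 2, deg(g) = 2, so Bézout bound = 4.
Scan x ∈ F_11. For each x, list the y ∈ F_11 with f(x, y) ≡ 0 and those with g(x, y) ≡ 0 (mod 11); the common zeros in that column are the intersection.
  x = 0: f ≡ 0 at y ∈ ∅; g ≡ 0 at y ∈ ∅; common: ∅.
  x = 1: f ≡ 0 at y ∈ {2}; g ≡ 0 at y ∈ {5, 6}; common: ∅.
  x = 2: f ≡ 0 at y ∈ {2}; g ≡ 0 at y ∈ {0, 4}; common: ∅.
  x = 3: f ≡ 0 at y ∈ {6}; g ≡ 0 at y ∈ ∅; common: ∅.
  x = 4: f ≡ 0 at y ∈ {0}; g ≡ 0 at y ∈ ∅; common: ∅.
  x = 5: f ≡ 0 at y ∈ {1}; g ≡ 0 at y ∈ {6, 10}; common: ∅.
  x = 6: f ≡ 0 at y ∈ {0}; g ≡ 0 at y ∈ {4, 5}; common: ∅.
  x = 7: f ≡ 0 at y ∈ {1}; g ≡ 0 at y ∈ ∅; common: ∅.
  x = 8: f ≡ 0 at y ∈ {6}; g ≡ 0 at y ∈ {7, 10}; common: ∅.
  x = 9: f ≡ 0 at y ∈ {10}; g ≡ 0 at y ∈ ∅; common: ∅.
  x = 10: f ≡ 0 at y ∈ {10}; g ≡ 0 at y ∈ {0, 3}; common: ∅.
Collecting: common zeros = ∅, so the count is 0.
Comparison with the Bézout bound: 0 ≤ 4 = deg(f)·deg(g), as expected for curves with no common component (the affine F_11-count falls short of the bound because intersections may lie at infinity, over extension fields, or carry multiplicity).


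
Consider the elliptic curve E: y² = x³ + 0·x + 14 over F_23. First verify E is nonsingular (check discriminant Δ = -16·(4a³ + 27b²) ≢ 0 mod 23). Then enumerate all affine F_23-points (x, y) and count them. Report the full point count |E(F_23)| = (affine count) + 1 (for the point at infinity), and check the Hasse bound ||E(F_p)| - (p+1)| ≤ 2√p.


Affine points = {(3, 8), (3, 15), (4, 3), (4, 20), (5, 1), (5, 22), (6, 0), (7, 9), (7, 14), (10, 5), (10, 18), (13, 7), (13, 16), (15, 10), (15, 13), (16, 4), (16, 19), (18, 2), (18, 21), (21, 11), (21, 12), (22, 6), (22, 17)}; affine count = 23; |E(F_23)| = 24.

Discriminant check: Δ ∝ 4a³ + 27b² = 4·0³ + 27·14² = 4·0 + 27·196 ≡ 2 (mod 23). Nonzero ⇒ E is nonsingular.
For each x ∈ F_23, compute rhs = x³ + 0·x + 14 mod 23, then count y ∈ F_23 with y² ≡ rhs.
  x = 0: rhs = 14, matching y values: none (0 points).
  x = 1: rhs = 15, matching y values: none (0 points).
  x = 2: rhs = 22, matching y values: none (0 points).
  x = 3: rhs = 18, matching y values: 8, 15 (2 points).
  x = 4: rhs = 9, matching y values: 3, 20 (2 points).
  x = 5: rhs = 1, matching y values: 1, 22 (2 points).
  x = 6: rhs = 0, matching y values: 0 (1 points).
  x = 7: rhs = 12, matching y values: 9, 14 (2 points).
  x = 8: rhs = 20, matching y values: none (0 points).
  x = 9: rhs = 7, matching y values: none (0 points).
  x = 10: rhs = 2, matching y values: 5, 18 (2 points).
  x = 11: rhs = 11, matching y values: none (0 points).
  x = 12: rhs = 17, matching y values: none (0 points).
  x = 13: rhs = 3, matching y values: 7, 16 (2 points).
  x = 14: rhs = 21, matching y values: none (0 points).
  x = 15: rhs = 8, matching y values: 10, 13 (2 points).
  x = 16: rhs = 16, matching y values: 4, 19 (2 points).
  x = 17: rhs = 5, matching y values: none (0 points).
  x = 18: rhs = 4, matching y values: 2, 21 (2 points).
  x = 19: rhs = 19, matching y values: none (0 points).
  x = 20: rhs = 10, matching y values: none (0 points).
  x = 21: rhs = 6, matching y values: 11, 12 (2 points).
  x = 22: rhs = 13, matching y values: 6, 17 (2 points).
Total affine count: 23.
Full point count |E(F_23)| = 23 + 1 = 24.
Hasse bound: |24 − (23+1)| = |0| = 0 ≤ 2√23 ≈ 9.5917 ✓.


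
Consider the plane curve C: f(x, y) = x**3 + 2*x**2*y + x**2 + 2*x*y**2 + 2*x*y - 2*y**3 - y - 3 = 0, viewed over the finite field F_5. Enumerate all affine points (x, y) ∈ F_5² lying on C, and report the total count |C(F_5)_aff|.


Affine F_5-points: {(0, 3), (0, 4), (1, 4), (3, 1)}; count = 4.

For each of the 25 pairs (x, y) ∈ F_5², evaluate f(x, y) mod 5. Record the zeros.
  x = 0: [0↦2, 1↦4, 2↦4, 3↦0, 4↦0]  zeros at y ∈ {3, 4}
  x = 1: [0↦4, 1↦2, 2↦2, 3↦2, 4↦0]  zeros at y ∈ {4}
  x = 2: [0↦4, 1↦2, 2↦1, 3↦4, 4↦4]  zeros at y ∈ ∅
  x = 3: [0↦3, 1↦0, 2↦2, 3↦2, 4↦3]  zeros at y ∈ {1}
  x = 4: [0↦2, 1↦2, 2↦1, 3↦2, 4↦3]  zeros at y ∈ ∅
Collecting zeros: affine points = {(0, 3), (0, 4), (1, 4), (3, 1)}.
Total count |C(F_5)_aff| = 4.


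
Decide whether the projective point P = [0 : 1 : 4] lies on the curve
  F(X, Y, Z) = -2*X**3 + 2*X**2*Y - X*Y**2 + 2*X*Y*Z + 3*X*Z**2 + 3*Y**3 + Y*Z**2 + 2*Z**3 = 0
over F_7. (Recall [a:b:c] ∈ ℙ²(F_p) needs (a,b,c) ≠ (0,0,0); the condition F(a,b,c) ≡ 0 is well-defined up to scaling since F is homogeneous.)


F(0,1,4) ≡ 0 (mod 7); P is on the curve.

Evaluate F(0, 1, 4) term-by-term (mod 7).
  -2*X**3 ↦ -2·0·1·1 = 0
  2*X**2*Y ↦ 2·0·1·1 = 0
  -X*Y**2 ↦ -1·0·1·1 = 0
  2*X*Y*Z ↦ 2·0·1·4 = 0
  3*X*Z**2 ↦ 3·0·1·16 = 0
  3*Y**3 ↦ 3·1·1·1 = 3
  Y*Z**2 ↦ 1·1·1·16 = 16
  2*Z**3 ↦ 2·1·1·64 = 128
Sum: F(0, 1, 4) = (0) + (0) + (0) + (0) + (0) + (3) + (16) + (128) = 147.
Reducing mod 7: 147 ≡ 0 (mod 7).
Since F(a, b, c) ≡ 0 (mod 7), P lies on the curve.


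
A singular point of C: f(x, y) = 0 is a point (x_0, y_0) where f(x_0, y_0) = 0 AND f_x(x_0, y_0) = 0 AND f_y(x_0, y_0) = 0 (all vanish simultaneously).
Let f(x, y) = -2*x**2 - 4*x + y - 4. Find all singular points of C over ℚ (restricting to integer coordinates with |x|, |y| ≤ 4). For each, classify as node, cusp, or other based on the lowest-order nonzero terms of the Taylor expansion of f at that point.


No singular points in the scanned grid; C is smooth there.

Compute partial derivatives:
  f_x = -4*x - 4.
  f_y = 1.
f_y = 1 is a nonzero constant, so f_y never vanishes: no point (x, y) can satisfy f = f_x = f_y = 0. In particular no (x, y) ∈ {−4, ..., 4}² is singular; the curve is smooth.


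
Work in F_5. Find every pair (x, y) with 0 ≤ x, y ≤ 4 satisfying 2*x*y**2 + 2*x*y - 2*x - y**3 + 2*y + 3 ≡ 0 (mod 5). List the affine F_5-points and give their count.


Affine F_5-points: {(1, 4), (3, 1), (4, 0), (4, 3)}; count = 4.

For each of the 25 pairs (x, y) ∈ F_5², evaluate f(x, y) mod 5. Record the zeros.
  x = 0: [0↦3, 1↦4, 2↦4, 3↦2, 4↦2]  zeros at y ∈ ∅
  x = 1: [0↦1, 1↦1, 2↦4, 3↦4, 4↦0]  zeros at y ∈ {4}
  x = 2: [0↦4, 1↦3, 2↦4, 3↦1, 4↦3]  zeros at y ∈ ∅
  x = 3: [0↦2, 1↦0, 2↦4, 3↦3, 4↦1]  zeros at y ∈ {1}
  x = 4: [0↦0, 1↦2, 2↦4, 3↦0, 4↦4]  zeros at y ∈ {0, 3}
Collecting zeros: affine points = {(1, 4), (3, 1), (4, 0), (4, 3)}.
Total count |C(F_5)_aff| = 4.


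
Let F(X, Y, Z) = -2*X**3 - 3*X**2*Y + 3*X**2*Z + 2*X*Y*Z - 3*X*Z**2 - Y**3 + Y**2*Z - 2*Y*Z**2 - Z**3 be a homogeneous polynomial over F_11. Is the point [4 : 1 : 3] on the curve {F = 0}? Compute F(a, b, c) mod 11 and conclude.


F(4,1,3) ≡ 6 (mod 11); P is NOT on the curve.

Evaluate F(4, 1, 3) term-by-term (mod 11).
  -2*X**3 ↦ -2·64·1·1 = -128
  -3*X**2*Y ↦ -3·16·1·1 = -48
  3*X**2*Z ↦ 3·16·1·3 = 144
  2*X*Y*Z ↦ 2·4·1·3 = 24
  -3*X*Z**2 ↦ -3·4·1·9 = -108
  -Y**3 ↦ -1·1·1·1 = -1
  Y**2*Z ↦ 1·1·1·3 = 3
  -2*Y*Z**2 ↦ -2·1·1·9 = -18
  -Z**3 ↦ -1·1·1·27 = -27
Sum: F(4, 1, 3) = (-128) + (-48) + (144) + (24) + (-108) + (-1) + (3) + (-18) + (-27) = -159.
Reducing mod 11: -159 ≡ 6 (mod 11).
Since F(a, b, c) ≡ 6 ≠ 0 (mod 11), P does NOT lie on the curve.


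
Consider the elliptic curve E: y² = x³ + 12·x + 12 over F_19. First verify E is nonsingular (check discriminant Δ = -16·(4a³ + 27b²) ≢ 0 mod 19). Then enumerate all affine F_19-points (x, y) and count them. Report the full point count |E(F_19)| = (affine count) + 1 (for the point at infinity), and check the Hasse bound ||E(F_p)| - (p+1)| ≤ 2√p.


Affine points = {(1, 5), (1, 14), (2, 5), (2, 14), (5, 8), (5, 11), (10, 7), (10, 12), (13, 3), (13, 16), (14, 6), (14, 13), (16, 5), (16, 14)}; affine count = 14; |E(F_19)| = 15.

Discriminant check: Δ ∝ 4a³ + 27b² = 4·12³ + 27·12² = 4·1728 + 27·144 ≡ 8 (mod 19). Nonzero ⇒ E is nonsingular.
For each x ∈ F_19, compute rhs = x³ + 12·x + 12 mod 19, then count y ∈ F_19 with y² ≡ rhs.
  x = 0: rhs = 12, matching y values: none (0 points).
  x = 1: rhs = 6, matching y values: 5, 14 (2 points).
  x = 2: rhs = 6, matching y values: 5, 14 (2 points).
  x = 3: rhs = 18, matching y values: none (0 points).
  x = 4: rhs = 10, matching y values: none (0 points).
  x = 5: rhs = 7, matching y values: 8, 11 (2 points).
  x = 6: rhs = 15, matching y values: none (0 points).
  x = 7: rhs = 2, matching y values: none (0 points).
  x = 8: rhs = 12, matching y values: none (0 points).
  x = 9: rhs = 13, matching y values: none (0 points).
  x = 10: rhs = 11, matching y values: 7, 12 (2 points).
  x = 11: rhs = 12, matching y values: none (0 points).
  x = 12: rhs = 3, matching y values: none (0 points).
  x = 13: rhs = 9, matching y values: 3, 16 (2 points).
  x = 14: rhs = 17, matching y values: 6, 13 (2 points).
  x = 15: rhs = 14, matching y values: none (0 points).
  x = 16: rhs = 6, matching y values: 5, 14 (2 points).
  x = 17: rhs = 18, matching y values: none (0 points).
  x = 18: rhs = 18, matching y values: none (0 points).
Total affine count: 14.
Full point count |E(F_19)| = 14 + 1 = 15.
Hasse bound: |15 − (19+1)| = |-5| = 5 ≤ 2√19 ≈ 8.7178 ✓.


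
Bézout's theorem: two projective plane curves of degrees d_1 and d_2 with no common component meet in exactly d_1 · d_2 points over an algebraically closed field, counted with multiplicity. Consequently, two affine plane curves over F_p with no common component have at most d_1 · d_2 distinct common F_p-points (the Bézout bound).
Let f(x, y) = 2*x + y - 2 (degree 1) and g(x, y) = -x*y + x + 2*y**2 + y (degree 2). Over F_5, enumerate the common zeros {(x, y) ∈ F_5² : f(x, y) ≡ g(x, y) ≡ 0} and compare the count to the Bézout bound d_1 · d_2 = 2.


Common zeros: {(0, 2)}; count = 1; Bézout bound = 2.

deg(f) = 1, deg(g) = 2, so Bézout bound = 2.
Scan x ∈ F_5. For each x, list the y ∈ F_5 with f(x, y) ≡ 0 and those with g(x, y) ≡ 0 (mod 5); the common zeros in that column are the intersection.
  x = 0: f ≡ 0 at y ∈ {2}; g ≡ 0 at y ∈ {0, 2}; common: {2}.
  x = 1: f ≡ 0 at y ∈ {0}; g ≡ 0 at y ∈ ∅; common: ∅.
  x = 2: f ≡ 0 at y ∈ {3}; g ≡ 0 at y ∈ {4}; common: ∅.
  x = 3: f ≡ 0 at y ∈ {1}; g ≡ 0 at y ∈ {3}; common: ∅.
  x = 4: f ≡ 0 at y ∈ {4}; g ≡ 0 at y ∈ ∅; common: ∅.
Collecting: common zeros = {(0, 2)}, so the count is 1.
Comparison with the Bézout bound: 1 ≤ 2 = deg(f)·deg(g), as expected for curves with no common component (the affine F_5-count falls short of the bound because intersections may lie at infinity, over extension fields, or carry multiplicity).


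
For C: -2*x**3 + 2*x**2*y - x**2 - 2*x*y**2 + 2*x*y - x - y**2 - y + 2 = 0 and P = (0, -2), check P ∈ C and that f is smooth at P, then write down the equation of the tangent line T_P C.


Tangent line at P: -13*x + 3*y + 6 = 0.

Step 1: f(0, -2) = 0, so P lies on C.
Step 2: partial derivatives
  f_x(x, y) = -6*x**2 + 4*x*y - 2*x - 2*y**2 + 2*y - 1, f_y(x, y) = 2*x**2 - 4*x*y + 2*x - 2*y - 1.
  f_x(P) = -13, f_y(P) = 3 (gradient nonzero, so P is smooth).
Step 3: tangent line at P: -13·(x − 0) + 3·(y − -2) = 0.
Expanding: -13*x + 3*y + 6 = 0.


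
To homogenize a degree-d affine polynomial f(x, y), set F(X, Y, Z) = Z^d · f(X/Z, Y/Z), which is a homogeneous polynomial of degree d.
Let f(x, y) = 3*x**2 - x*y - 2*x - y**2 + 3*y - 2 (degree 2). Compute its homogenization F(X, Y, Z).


F(X, Y, Z) = 3*X**2 - X*Y - 2*X*Z - Y**2 + 3*Y*Z - 2*Z**2

deg(f) = 2.
Substitute x = X/Z, y = Y/Z into f, then multiply by Z^2.
  monomial 3·x^2·y^0 ↦ 3·X^2·Y^0·Z^0.
  monomial -1·x^1·y^1 ↦ -1·X^1·Y^1·Z^0.
  monomial -2·x^1·y^0 ↦ -2·X^1·Y^0·Z^1.
  monomial -1·x^0·y^2 ↦ -1·X^0·Y^2·Z^0.
  monomial 3·x^0·y^1 ↦ 3·X^0·Y^1·Z^1.
  monomial -2·x^0·y^0 ↦ -2·X^0·Y^0·Z^2.
Collecting: F(X, Y, Z) = 3*X**2 - X*Y - 2*X*Z - Y**2 + 3*Y*Z - 2*Z**2.


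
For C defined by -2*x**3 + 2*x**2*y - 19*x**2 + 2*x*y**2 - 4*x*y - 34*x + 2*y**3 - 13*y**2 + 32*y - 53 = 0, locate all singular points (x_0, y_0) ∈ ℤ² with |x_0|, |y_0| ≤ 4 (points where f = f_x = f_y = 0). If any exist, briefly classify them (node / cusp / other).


Singular points: {(-2, 3)}; classification: node.

Compute partial derivatives:
  f_x = -6*x**2 + 4*x*y - 38*x + 2*y**2 - 4*y - 34.
  f_y = 2*x**2 + 4*x*y - 4*x + 6*y**2 - 26*y + 32.
Scan x_0 ∈ {−4, ..., 4}. For each x_0, f_y(x_0, y) is a polynomial in y; find its integer roots y ∈ {−4, ..., 4}, then test f_x and f at those candidates.
  x = -4: f_y(-4, y) = 6*y**2 - 42*y + 80; no integer root y with |y| ≤ 4.
  x = -3: f_y(-3, y) = 6*y**2 - 38*y + 62; no integer root y with |y| ≤ 4.
  x = -2: f_y(-2, y) = 6*y**2 - 34*y + 48; vanishes at y ∈ {3}. (-2, 3): f_x = 0, f = 0 — SINGULAR.
  x = -1: f_y(-1, y) = 6*y**2 - 30*y + 38; no integer root y with |y| ≤ 4.
  x = 0: f_y(0, y) = 6*y**2 - 26*y + 32; no integer root y with |y| ≤ 4.
  x = 1: f_y(1, y) = 6*y**2 - 22*y + 30; no integer root y with |y| ≤ 4.
  x = 2: f_y(2, y) = 6*y**2 - 18*y + 32; no integer root y with |y| ≤ 4.
  x = 3: f_y(3, y) = 6*y**2 - 14*y + 38; no integer root y with |y| ≤ 4.
  x = 4: f_y(4, y) = 6*y**2 - 10*y + 48; no integer root y with |y| ≤ 4.
Only singular point on the grid: (-2, 3).
Classify: substitute x = -2 + u, y = 3 + v and expand: f = -2*u**3 + 2*u**2*v - u**2 + 2*u*v**2 + 2*v**3 + v**2.
No constant or linear terms (consistent with a singular point). Quadratic part: -u**2 + v**2. Cubic part: -2*u**3 + 2*u**2*v + 2*u*v**2 + 2*v**3.
The quadratic part v**2 - u**2 = (v − u)(v + u) splits into two distinct linear factors, so there are two distinct tangent lines y − 3 = ±(x − -2) — this is a node (ordinary double point).
Classification: node.


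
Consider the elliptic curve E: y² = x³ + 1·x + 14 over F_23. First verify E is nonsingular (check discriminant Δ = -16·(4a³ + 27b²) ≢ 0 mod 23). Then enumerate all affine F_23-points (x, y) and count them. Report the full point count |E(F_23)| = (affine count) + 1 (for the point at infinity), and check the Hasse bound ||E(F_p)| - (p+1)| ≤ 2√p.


Affine points = {(1, 4), (1, 19), (2, 1), (2, 22), (4, 6), (4, 17), (5, 11), (5, 12), (6, 11), (6, 12), (9, 4), (9, 19), (10, 9), (10, 14), (12, 11), (12, 12), (13, 4), (13, 19), (14, 9), (14, 14), (15, 0), (16, 3), (16, 20), (21, 2), (21, 21), (22, 9), (22, 14)}; affine count = 27; |E(F_23)| = 28.

Discriminant check: Δ ∝ 4a³ + 27b² = 4·1³ + 27·14² = 4·1 + 27·196 ≡ 6 (mod 23). Nonzero ⇒ E is nonsingular.
For each x ∈ F_23, compute rhs = x³ + 1·x + 14 mod 23, then count y ∈ F_23 with y² ≡ rhs.
  x = 0: rhs = 14, matching y values: none (0 points).
  x = 1: rhs = 16, matching y values: 4, 19 (2 points).
  x = 2: rhs = 1, matching y values: 1, 22 (2 points).
  x = 3: rhs = 21, matching y values: none (0 points).
  x = 4: rhs = 13, matching y values: 6, 17 (2 points).
  x = 5: rhs = 6, matching y values: 11, 12 (2 points).
  x = 6: rhs = 6, matching y values: 11, 12 (2 points).
  x = 7: rhs = 19, matching y values: none (0 points).
  x = 8: rhs = 5, matching y values: none (0 points).
  x = 9: rhs = 16, matching y values: 4, 19 (2 points).
  x = 10: rhs = 12, matching y values: 9, 14 (2 points).
  x = 11: rhs = 22, matching y values: none (0 points).
  x = 12: rhs = 6, matching y values: 11, 12 (2 points).
  x = 13: rhs = 16, matching y values: 4, 19 (2 points).
  x = 14: rhs = 12, matching y values: 9, 14 (2 points).
  x = 15: rhs = 0, matching y values: 0 (1 points).
  x = 16: rhs = 9, matching y values: 3, 20 (2 points).
  x = 17: rhs = 22, matching y values: none (0 points).
  x = 18: rhs = 22, matching y values: none (0 points).
  x = 19: rhs = 15, matching y values: none (0 points).
  x = 20: rhs = 7, matching y values: none (0 points).
  x = 21: rhs = 4, matching y values: 2, 21 (2 points).
  x = 22: rhs = 12, matching y values: 9, 14 (2 points).
Total affine count: 27.
Full point count |E(F_23)| = 27 + 1 = 28.
Hasse bound: |28 − (23+1)| = |4| = 4 ≤ 2√23 ≈ 9.5917 ✓.


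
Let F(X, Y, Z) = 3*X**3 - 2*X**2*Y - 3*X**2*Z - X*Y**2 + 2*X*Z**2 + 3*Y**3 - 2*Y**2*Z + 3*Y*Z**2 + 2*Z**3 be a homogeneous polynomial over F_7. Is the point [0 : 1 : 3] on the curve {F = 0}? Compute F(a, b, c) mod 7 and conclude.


F(0,1,3) ≡ 1 (mod 7); P is NOT on the curve.

Evaluate F(0, 1, 3) term-by-term (mod 7).
  3*X**3 ↦ 3·0·1·1 = 0
  -2*X**2*Y ↦ -2·0·1·1 = 0
  -3*X**2*Z ↦ -3·0·1·3 = 0
  -X*Y**2 ↦ -1·0·1·1 = 0
  2*X*Z**2 ↦ 2·0·1·9 = 0
  3*Y**3 ↦ 3·1·1·1 = 3
  -2*Y**2*Z ↦ -2·1·1·3 = -6
  3*Y*Z**2 ↦ 3·1·1·9 = 27
  2*Z**3 ↦ 2·1·1·27 = 54
Sum: F(0, 1, 3) = (0) + (0) + (0) + (0) + (0) + (3) + (-6) + (27) + (54) = 78.
Reducing mod 7: 78 ≡ 1 (mod 7).
Since F(a, b, c) ≡ 1 ≠ 0 (mod 7), P does NOT lie on the curve.


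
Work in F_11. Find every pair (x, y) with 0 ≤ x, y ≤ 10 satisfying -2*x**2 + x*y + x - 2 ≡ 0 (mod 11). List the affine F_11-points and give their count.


Affine F_11-points: {(1, 3), (2, 4), (3, 2), (4, 2), (5, 5), (6, 4), (7, 7), (8, 7), (9, 5), (10, 6)}; count = 10.

For each of the 121 pairs (x, y) ∈ F_11², evaluate f(x, y) mod 11. Record the zeros.
  x = 0: [0↦9, 1↦9, 2↦9, 3↦9, 4↦9, 5↦9, 6↦9, 7↦9, 8↦9, 9↦9, 10↦9]  zeros at y ∈ ∅
  x = 1: [0↦8, 1↦9, 2↦10, 3↦0, 4↦1, 5↦2, 6↦3, 7↦4, 8↦5, 9↦6, 10↦7]  zeros at y ∈ {3}
  x = 2: [0↦3, 1↦5, 2↦7, 3↦9, 4↦0, 5↦2, 6↦4, 7↦6, 8↦8, 9↦10, 10↦1]  zeros at y ∈ {4}
  x = 3: [0↦5, 1↦8, 2↦0, 3↦3, 4↦6, 5↦9, 6↦1, 7↦4, 8↦7, 9↦10, 10↦2]  zeros at y ∈ {2}
  x = 4: [0↦3, 1↦7, 2↦0, 3↦4, 4↦8, 5↦1, 6↦5, 7↦9, 8↦2, 9↦6, 10↦10]  zeros at y ∈ {2}
  x = 5: [0↦8, 1↦2, 2↦7, 3↦1, 4↦6, 5↦0, 6↦5, 7↦10, 8↦4, 9↦9, 10↦3]  zeros at y ∈ {5}
  x = 6: [0↦9, 1↦4, 2↦10, 3↦5, 4↦0, 5↦6, 6↦1, 7↦7, 8↦2, 9↦8, 10↦3]  zeros at y ∈ {4}
  x = 7: [0↦6, 1↦2, 2↦9, 3↦5, 4↦1, 5↦8, 6↦4, 7↦0, 8↦7, 9↦3, 10↦10]  zeros at y ∈ {7}
  x = 8: [0↦10, 1↦7, 2↦4, 3↦1, 4↦9, 5↦6, 6↦3, 7↦0, 8↦8, 9↦5, 10↦2]  zeros at y ∈ {7}
  x = 9: [0↦10, 1↦8, 2↦6, 3↦4, 4↦2, 5↦0, 6↦9, 7↦7, 8↦5, 9↦3, 10↦1]  zeros at y ∈ {5}
  x = 10: [0↦6, 1↦5, 2↦4, 3↦3, 4↦2, 5↦1, 6↦0, 7↦10, 8↦9, 9↦8, 10↦7]  zeros at y ∈ {6}
Collecting zeros: affine points = {(1, 3), (2, 4), (3, 2), (4, 2), (5, 5), (6, 4), (7, 7), (8, 7), (9, 5), (10, 6)}.
Total count |C(F_11)_aff| = 10.


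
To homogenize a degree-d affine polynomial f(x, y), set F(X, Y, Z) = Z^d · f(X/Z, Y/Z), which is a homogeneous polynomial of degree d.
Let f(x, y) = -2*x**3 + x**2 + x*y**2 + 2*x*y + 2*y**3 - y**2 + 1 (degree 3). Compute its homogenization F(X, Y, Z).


F(X, Y, Z) = -2*X**3 + X**2*Z + X*Y**2 + 2*X*Y*Z + 2*Y**3 - Y**2*Z + Z**3

deg(f) = 3.
Substitute x = X/Z, y = Y/Z into f, then multiply by Z^3.
  monomial -2·x^3·y^0 ↦ -2·X^3·Y^0·Z^0.
  monomial 1·x^2·y^0 ↦ 1·X^2·Y^0·Z^1.
  monomial 1·x^1·y^2 ↦ 1·X^1·Y^2·Z^0.
  monomial 2·x^1·y^1 ↦ 2·X^1·Y^1·Z^1.
  monomial 2·x^0·y^3 ↦ 2·X^0·Y^3·Z^0.
  monomial -1·x^0·y^2 ↦ -1·X^0·Y^2·Z^1.
  monomial 1·x^0·y^0 ↦ 1·X^0·Y^0·Z^3.
Collecting: F(X, Y, Z) = -2*X**3 + X**2*Z + X*Y**2 + 2*X*Y*Z + 2*Y**3 - Y**2*Z + Z**3.


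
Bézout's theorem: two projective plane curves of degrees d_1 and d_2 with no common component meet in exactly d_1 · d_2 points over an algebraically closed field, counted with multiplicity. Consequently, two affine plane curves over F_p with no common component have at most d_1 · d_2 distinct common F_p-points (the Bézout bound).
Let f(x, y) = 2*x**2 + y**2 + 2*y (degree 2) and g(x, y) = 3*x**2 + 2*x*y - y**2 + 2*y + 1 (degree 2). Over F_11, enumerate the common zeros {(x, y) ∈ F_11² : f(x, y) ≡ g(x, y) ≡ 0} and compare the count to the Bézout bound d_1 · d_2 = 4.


Common zeros: ∅; count = 0; Bézout bound = 4.

deg(f) = 2, deg(g) = 2, so Bézout bound = 4.
Scan x ∈ F_11. For each x, list the y ∈ F_11 with f(x, y) ≡ 0 and those with g(x, y) ≡ 0 (mod 11); the common zeros in that column are the intersection.
  x = 0: f ≡ 0 at y ∈ {0, 9}; g ≡ 0 at y ∈ ∅; common: ∅.
  x = 1: f ≡ 0 at y ∈ ∅; g ≡ 0 at y ∈ ∅; common: ∅.
  x = 2: f ≡ 0 at y ∈ {1, 8}; g ≡ 0 at y ∈ {3}; common: ∅.
  x = 3: f ≡ 0 at y ∈ {3, 6}; g ≡ 0 at y ∈ {4}; common: ∅.
  x = 4: f ≡ 0 at y ∈ ∅; g ≡ 0 at y ∈ ∅; common: ∅.
  x = 5: f ≡ 0 at y ∈ ∅; g ≡ 0 at y ∈ ∅; common: ∅.
  x = 6: f ≡ 0 at y ∈ ∅; g ≡ 0 at y ∈ {5, 9}; common: ∅.
  x = 7: f ≡ 0 at y ∈ ∅; g ≡ 0 at y ∈ {2, 3}; common: ∅.
  x = 8: f ≡ 0 at y ∈ {3, 6}; g ≡ 0 at y ∈ ∅; common: ∅.
  x = 9: f ≡ 0 at y ∈ {1, 8}; g ≡ 0 at y ∈ {4, 5}; common: ∅.
  x = 10: f ≡ 0 at y ∈ ∅; g ≡ 0 at y ∈ {2, 9}; common: ∅.
Collecting: common zeros = ∅, so the count is 0.
Comparison with the Bézout bound: 0 ≤ 4 = deg(f)·deg(g), as expected for curves with no common component (the affine F_11-count falls short of the bound because intersections may lie at infinity, over extension fields, or carry multiplicity).


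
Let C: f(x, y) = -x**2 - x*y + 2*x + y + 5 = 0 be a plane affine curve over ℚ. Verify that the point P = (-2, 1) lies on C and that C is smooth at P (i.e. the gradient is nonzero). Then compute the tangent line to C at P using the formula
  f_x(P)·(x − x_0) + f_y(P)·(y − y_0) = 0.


Tangent line at P: 5*x + 3*y + 7 = 0.

Step 1: f(-2, 1) = 0, so P lies on C.
Step 2: partial derivatives
  f_x(x, y) = -2*x - y + 2, f_y(x, y) = 1 - x.
  f_x(P) = 5, f_y(P) = 3 (gradient nonzero, so P is smooth).
Step 3: tangent line at P: 5·(x − -2) + 3·(y − 1) = 0.
Expanding: 5*x + 3*y + 7 = 0.


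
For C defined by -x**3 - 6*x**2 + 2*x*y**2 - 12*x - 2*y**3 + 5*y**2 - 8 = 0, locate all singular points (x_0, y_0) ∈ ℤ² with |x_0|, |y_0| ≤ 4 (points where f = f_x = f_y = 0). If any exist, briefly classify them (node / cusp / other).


Singular points: {(-2, 0)}; classification: cusp.

Compute partial derivatives:
  f_x = -3*x**2 - 12*x + 2*y**2 - 12.
  f_y = 4*x*y - 6*y**2 + 10*y.
Scan x_0 ∈ {−4, ..., 4}. For each x_0, f_y(x_0, y) is a polynomial in y; find its integer roots y ∈ {−4, ..., 4}, then test f_x and f at those candidates.
  x = -4: f_y(-4, y) = -6*y**2 - 6*y; vanishes at y ∈ {-1, 0}. (-4, -1): f_x = -10 ≠ 0; (-4, 0): f_x = -12 ≠ 0.
  x = -3: f_y(-3, y) = -6*y**2 - 2*y; vanishes at y ∈ {0}. (-3, 0): f_x = -3 ≠ 0.
  x = -2: f_y(-2, y) = -6*y**2 + 2*y; vanishes at y ∈ {0}. (-2, 0): f_x = 0, f = 0 — SINGULAR.
  x = -1: f_y(-1, y) = -6*y**2 + 6*y; vanishes at y ∈ {0, 1}. (-1, 0): f_x = -3 ≠ 0; (-1, 1): f_x = -1 ≠ 0.
  x = 0: f_y(0, y) = -6*y**2 + 10*y; vanishes at y ∈ {0}. (0, 0): f_x = -12 ≠ 0.
  x = 1: f_y(1, y) = -6*y**2 + 14*y; vanishes at y ∈ {0}. (1, 0): f_x = -27 ≠ 0.
  x = 2: f_y(2, y) = -6*y**2 + 18*y; vanishes at y ∈ {0, 3}. (2, 0): f_x = -48 ≠ 0; (2, 3): f_x = -30 ≠ 0.
  x = 3: f_y(3, y) = -6*y**2 + 22*y; vanishes at y ∈ {0}. (3, 0): f_x = -75 ≠ 0.
  x = 4: f_y(4, y) = -6*y**2 + 26*y; vanishes at y ∈ {0}. (4, 0): f_x = -108 ≠ 0.
Only singular point on the grid: (-2, 0).
Classify: substitute x = -2 + u, y = 0 + v and expand: f = -u**3 + 2*u*v**2 - 2*v**3 + v**2.
No constant or linear terms (consistent with a singular point). Quadratic part: v**2. Cubic part: -u**3 + 2*u*v**2 - 2*v**3.
The quadratic part v**2 is a perfect square, so there is a single (double) tangent line v = 0, i.e. y = 0. Restricting the cubic part to that line (v = 0) leaves -u**3 ≠ 0, so f is not divisible by v and the branch is v² ≈ u**3 to lowest order — this is a cusp.
Classification: cusp.


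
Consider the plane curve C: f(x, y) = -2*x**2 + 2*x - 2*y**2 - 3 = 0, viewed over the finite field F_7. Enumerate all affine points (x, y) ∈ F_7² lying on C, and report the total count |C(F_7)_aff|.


Affine F_7-points: {(0, 3), (0, 4), (1, 3), (1, 4), (2, 0), (4, 2), (4, 5), (6, 0)}; count = 8.

For each of the 49 pairs (x, y) ∈ F_7², evaluate f(x, y) mod 7. Record the zeros.
  x = 0: [0↦4, 1↦2, 2↦3, 3↦0, 4↦0, 5↦3, 6↦2]  zeros at y ∈ {3, 4}
  x = 1: [0↦4, 1↦2, 2↦3, 3↦0, 4↦0, 5↦3, 6↦2]  zeros at y ∈ {3, 4}
  x = 2: [0↦0, 1↦5, 2↦6, 3↦3, 4↦3, 5↦6, 6↦5]  zeros at y ∈ {0}
  x = 3: [0↦6, 1↦4, 2↦5, 3↦2, 4↦2, 5↦5, 6↦4]  zeros at y ∈ ∅
  x = 4: [0↦1, 1↦6, 2↦0, 3↦4, 4↦4, 5↦0, 6↦6]  zeros at y ∈ {2, 5}
  x = 5: [0↦6, 1↦4, 2↦5, 3↦2, 4↦2, 5↦5, 6↦4]  zeros at y ∈ ∅
  x = 6: [0↦0, 1↦5, 2↦6, 3↦3, 4↦3, 5↦6, 6↦5]  zeros at y ∈ {0}
Collecting zeros: affine points = {(0, 3), (0, 4), (1, 3), (1, 4), (2, 0), (4, 2), (4, 5), (6, 0)}.
Total count |C(F_7)_aff| = 8.


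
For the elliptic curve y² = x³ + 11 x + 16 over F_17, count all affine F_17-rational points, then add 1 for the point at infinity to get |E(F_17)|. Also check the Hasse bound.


Affine points = {(0, 4), (0, 13), (3, 5), (3, 12), (5, 3), (5, 14), (6, 3), (6, 14), (8, 2), (8, 15), (10, 2), (10, 15), (16, 2), (16, 15)}; affine count = 14; |E(F_17)| = 15.

Discriminant check: Δ ∝ 4a³ + 27b² = 4·11³ + 27·16² = 4·1331 + 27·256 ≡ 13 (mod 17). Nonzero ⇒ E is nonsingular.
For each x ∈ F_17, compute rhs = x³ + 11·x + 16 mod 17, then count y ∈ F_17 with y² ≡ rhs.
  x = 0: rhs = 16, matching y values: 4, 13 (2 points).
  x = 1: rhs = 11, matching y values: none (0 points).
  x = 2: rhs = 12, matching y values: none (0 points).
  x = 3: rhs = 8, matching y values: 5, 12 (2 points).
  x = 4: rhs = 5, matching y values: none (0 points).
  x = 5: rhs = 9, matching y values: 3, 14 (2 points).
  x = 6: rhs = 9, matching y values: 3, 14 (2 points).
  x = 7: rhs = 11, matching y values: none (0 points).
  x = 8: rhs = 4, matching y values: 2, 15 (2 points).
  x = 9: rhs = 11, matching y values: none (0 points).
  x = 10: rhs = 4, matching y values: 2, 15 (2 points).
  x = 11: rhs = 6, matching y values: none (0 points).
  x = 12: rhs = 6, matching y values: none (0 points).
  x = 13: rhs = 10, matching y values: none (0 points).
  x = 14: rhs = 7, matching y values: none (0 points).
  x = 15: rhs = 3, matching y values: none (0 points).
  x = 16: rhs = 4, matching y values: 2, 15 (2 points).
Total affine count: 14.
Full point count |E(F_17)| = 14 + 1 = 15.
Hasse bound: |15 − (17+1)| = |-3| = 3 ≤ 2√17 ≈ 8.2462 ✓.
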